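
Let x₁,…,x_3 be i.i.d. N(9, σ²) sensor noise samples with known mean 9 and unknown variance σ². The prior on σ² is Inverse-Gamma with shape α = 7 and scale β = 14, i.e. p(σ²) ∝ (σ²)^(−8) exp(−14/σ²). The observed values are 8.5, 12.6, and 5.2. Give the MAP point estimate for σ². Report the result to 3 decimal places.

σ̂²_MAP = 2.929

Sum of squared deviations about the known mean: SS = (8.5−9)² + (12.6−9)² + (5.2−9)² = 27.65.
The Normal likelihood contributes (σ²)^(−n/2) exp(−SS/(2σ²)), so the posterior is Inverse-Gamma(α + n/2, β + SS/2) = Inverse-Gamma(8.5, 27.825).
The mode of Inverse-Gamma(a, b) is b/(a+1) = 27.825/9.5 ≈ 2.929.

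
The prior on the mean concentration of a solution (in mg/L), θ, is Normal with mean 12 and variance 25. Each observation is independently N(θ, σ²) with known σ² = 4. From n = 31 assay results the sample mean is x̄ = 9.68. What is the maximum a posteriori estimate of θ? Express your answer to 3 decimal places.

n = 31, x̄ = 9.68.
For a Normal prior and Normal likelihood with known variance, the posterior is Normal; its mode equals its mean, the precision-weighted average.
Prior precision 1/σ₀² = 1/25 = 0.04; data precision n/σ² = 31/4 = 7.75.
θ̂ = (0.04·12 + 7.75·9.68) / (0.04 + 7.75) = 75.5/7.79 = 7550/779 ≈ 9.692.

θ̂_MAP = 9.692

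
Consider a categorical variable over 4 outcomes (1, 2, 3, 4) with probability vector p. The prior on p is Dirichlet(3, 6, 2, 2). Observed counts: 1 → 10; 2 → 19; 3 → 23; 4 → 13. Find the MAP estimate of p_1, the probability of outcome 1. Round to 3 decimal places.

MAP estimate: 0.162

The posterior is Dirichlet(αᵢ + nᵢ) = Dirichlet(13, 25, 25, 15).
For a Dirichlet(a₁,…,a_K) with all aᵢ > 1, the mode has j-th component (aⱼ − 1)/(Σaᵢ − K).
Here Σaᵢ = 78 and K = 4, so p_1 = (13 − 1)/(78 − 4) = 12/74 ≈ 0.162.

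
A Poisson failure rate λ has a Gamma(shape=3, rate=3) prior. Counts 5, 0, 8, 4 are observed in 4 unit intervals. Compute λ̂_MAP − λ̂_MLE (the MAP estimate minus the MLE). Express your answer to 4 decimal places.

Σxᵢ = 17. Posterior is Gamma(20, 7); MAP = (20−1)/7 = 19/7 ≈ 2.71429.
MLE = x̄ = 17/4 ≈ 4.25000.
Difference = 19/7 − 17/4 = -43/28 ≈ -1.5357.

MAP − MLE = -1.5357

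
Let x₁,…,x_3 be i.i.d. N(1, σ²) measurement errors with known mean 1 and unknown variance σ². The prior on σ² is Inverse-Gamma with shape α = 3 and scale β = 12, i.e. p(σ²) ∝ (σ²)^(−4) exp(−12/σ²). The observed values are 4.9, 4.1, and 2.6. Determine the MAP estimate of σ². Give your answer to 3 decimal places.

σ̂²_MAP = 4.671

Sum of squared deviations about the known mean: SS = (4.9−1)² + (4.1−1)² + (2.6−1)² = 27.38.
The Normal likelihood contributes (σ²)^(−n/2) exp(−SS/(2σ²)), so the posterior is Inverse-Gamma(α + n/2, β + SS/2) = Inverse-Gamma(4.5, 25.69).
The mode of Inverse-Gamma(a, b) is b/(a+1) = 25.69/5.5 ≈ 4.671.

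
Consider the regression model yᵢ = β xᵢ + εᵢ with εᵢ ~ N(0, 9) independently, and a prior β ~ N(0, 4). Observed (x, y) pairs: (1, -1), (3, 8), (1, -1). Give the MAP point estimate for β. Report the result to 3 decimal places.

log p(β | y) = −Σ(yᵢ − βxᵢ)²/(2·9) − β²/(2·4) + const.
Setting the derivative to zero: Σxᵢ(yᵢ − βxᵢ)/9 − β/4 = 0, so β = Σxᵢyᵢ / (Σxᵢ² + σ²/τ²).
Σxᵢyᵢ = 1·(-1) + 3·8 + 1·(-1) = 22; Σxᵢ² = 11; σ²/τ² = 2.25.
β̂_MAP = 22 / (11 + 2.25) = 22/13.25 ≈ 1.660.

β̂_MAP = 1.660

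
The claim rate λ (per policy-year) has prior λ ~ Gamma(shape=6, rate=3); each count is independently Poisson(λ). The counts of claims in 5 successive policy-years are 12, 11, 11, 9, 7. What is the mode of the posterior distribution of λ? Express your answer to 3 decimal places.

λ̂_MAP = 6.875

Σxᵢ = 12+11+11+9+7 = 50, with n = 5.
Posterior ∝ λ^5e^(−3λ) · λ^50e^(−5λ) = λ^55e^(−8λ), i.e. Gamma(shape=56, rate=8).
The mode of a Gamma(a, b) with a ≥ 1 (shape–rate) is (a−1)/b = 55/8 ≈ 6.875.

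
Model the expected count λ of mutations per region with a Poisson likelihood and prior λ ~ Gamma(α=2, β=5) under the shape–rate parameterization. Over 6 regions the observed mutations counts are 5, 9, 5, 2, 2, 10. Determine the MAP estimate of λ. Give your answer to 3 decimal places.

λ̂_MAP = 3.091

Σxᵢ = 5+9+5+2+2+10 = 33, with n = 6.
Posterior ∝ λe^(−5λ) · λ^33e^(−6λ) = λ^34e^(−11λ), i.e. Gamma(shape=35, rate=11).
The mode of a Gamma(a, b) with a ≥ 1 (shape–rate) is (a−1)/b = 34/11 ≈ 3.091.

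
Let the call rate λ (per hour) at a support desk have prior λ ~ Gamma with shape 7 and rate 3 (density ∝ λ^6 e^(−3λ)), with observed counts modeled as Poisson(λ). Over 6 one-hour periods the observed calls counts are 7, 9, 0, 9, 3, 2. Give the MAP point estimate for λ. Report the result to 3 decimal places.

Σxᵢ = 7+9+0+9+3+2 = 30, with n = 6.
Posterior ∝ λ^6e^(−3λ) · λ^30e^(−6λ) = λ^36e^(−9λ), i.e. Gamma(shape=37, rate=9).
The mode of a Gamma(a, b) with a ≥ 1 (shape–rate) is (a−1)/b = 36/9 ≈ 4.000.

λ̂_MAP = 4.000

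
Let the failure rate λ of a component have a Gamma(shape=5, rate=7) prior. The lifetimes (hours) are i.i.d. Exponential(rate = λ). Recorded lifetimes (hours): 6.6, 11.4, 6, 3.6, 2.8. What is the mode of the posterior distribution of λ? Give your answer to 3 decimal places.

The Exponential(rate=λ) likelihood is ∝ λ^n e^(−λΣtᵢ). Here n = 5 and Σtᵢ = 6.6 + 11.4 + 6 + 3.6 + 2.8 = 30.4.
Posterior ∝ λ^4e^(−7λ) · λ^5e^(−30.4λ) = λ^9e^(−37.4λ), i.e. Gamma(10, 37.4).
Mode = (a−1)/b = 9/37.4 ≈ 0.241.

λ̂_MAP = 0.241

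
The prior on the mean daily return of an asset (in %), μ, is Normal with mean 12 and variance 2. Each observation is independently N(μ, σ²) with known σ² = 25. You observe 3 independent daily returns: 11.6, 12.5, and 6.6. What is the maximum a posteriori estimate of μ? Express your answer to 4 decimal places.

n = 3; x̄ = (11.6 + 12.5 + 6.6)/3 = 30.7/3 = 307/30 ≈ 10.2333.
For a Normal prior and Normal likelihood with known variance, the posterior is Normal; its mode equals its mean, the precision-weighted average.
Prior precision 1/σ₀² = 1/2 = 0.5; data precision n/σ² = 3/25 = 0.12.
μ̂ = (0.5·12 + 0.12·(307/30)) / (0.5 + 0.12) = 7.228/0.62 = 1807/155 ≈ 11.6581.

μ̂_MAP = 11.6581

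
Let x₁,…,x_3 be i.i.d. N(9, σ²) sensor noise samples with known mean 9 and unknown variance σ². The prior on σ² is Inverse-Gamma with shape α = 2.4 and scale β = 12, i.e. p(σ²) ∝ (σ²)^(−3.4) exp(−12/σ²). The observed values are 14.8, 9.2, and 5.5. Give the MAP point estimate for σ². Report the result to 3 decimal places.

Sum of squared deviations about the known mean: SS = (14.8−9)² + (9.2−9)² + (5.5−9)² = 45.93.
The Normal likelihood contributes (σ²)^(−n/2) exp(−SS/(2σ²)), so the posterior is Inverse-Gamma(α + n/2, β + SS/2) = Inverse-Gamma(3.9, 34.965).
The mode of Inverse-Gamma(a, b) is b/(a+1) = 34.965/4.9 ≈ 7.136.

σ̂²_MAP = 7.136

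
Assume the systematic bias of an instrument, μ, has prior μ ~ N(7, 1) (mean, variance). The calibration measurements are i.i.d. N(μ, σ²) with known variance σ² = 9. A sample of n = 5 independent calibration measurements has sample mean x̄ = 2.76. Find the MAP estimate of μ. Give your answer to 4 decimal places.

μ̂_MAP = 5.4857

n = 5, x̄ = 2.76.
For a Normal prior and Normal likelihood with known variance, the posterior is Normal; its mode equals its mean, the precision-weighted average.
Prior precision 1/σ₀² = 1/1 = 1; data precision n/σ² = 5/9.
μ̂ = (1·7 + (5/9)·2.76) / (1 + 5/9) = (128/15)/(14/9) = 192/35 ≈ 5.4857.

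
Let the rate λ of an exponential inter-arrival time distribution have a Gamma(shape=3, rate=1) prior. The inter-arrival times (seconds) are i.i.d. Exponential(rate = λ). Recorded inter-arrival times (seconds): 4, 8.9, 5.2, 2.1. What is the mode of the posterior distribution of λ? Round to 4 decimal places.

The Exponential(rate=λ) likelihood is ∝ λ^n e^(−λΣtᵢ). Here n = 4 and Σtᵢ = 4 + 8.9 + 5.2 + 2.1 = 20.2.
Posterior ∝ λ^2e^(−1λ) · λ^4e^(−20.2λ) = λ^6e^(−21.2λ), i.e. Gamma(7, 21.2).
Mode = (a−1)/b = 6/21.2 ≈ 0.2830.

λ̂_MAP = 0.2830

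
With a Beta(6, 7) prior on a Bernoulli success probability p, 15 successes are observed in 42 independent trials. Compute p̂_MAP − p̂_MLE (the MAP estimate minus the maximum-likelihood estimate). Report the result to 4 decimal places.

Posterior is Beta(21, 34); MAP = (21−1)/(55−2) = 20/53 ≈ 0.37736.
MLE ignores the prior: p̂_MLE = k/n = 15/42 ≈ 0.35714.
Difference = 20/53 − 15/42 = 15/742 ≈ 0.0202.

MAP − MLE = 0.0202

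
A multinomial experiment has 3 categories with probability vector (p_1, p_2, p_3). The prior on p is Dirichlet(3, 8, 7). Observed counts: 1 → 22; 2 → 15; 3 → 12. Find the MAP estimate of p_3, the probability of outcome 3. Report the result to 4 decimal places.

MAP estimate: 0.2813

The posterior is Dirichlet(αᵢ + nᵢ) = Dirichlet(25, 23, 19).
For a Dirichlet(a₁,…,a_K) with all aᵢ > 1, the mode has j-th component (aⱼ − 1)/(Σaᵢ − K).
Here Σaᵢ = 67 and K = 3, so p_3 = (19 − 1)/(67 − 3) = 18/64 ≈ 0.2813.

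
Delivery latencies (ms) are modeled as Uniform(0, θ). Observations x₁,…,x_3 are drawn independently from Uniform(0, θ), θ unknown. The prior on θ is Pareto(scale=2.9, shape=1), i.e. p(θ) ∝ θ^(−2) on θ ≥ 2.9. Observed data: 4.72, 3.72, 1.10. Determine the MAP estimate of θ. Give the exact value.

The Uniform(0, θ) likelihood is θ^(−n) for θ ≥ max(xᵢ), zero otherwise. Here max(xᵢ) = 4.72.
Posterior ∝ θ^(−2) · θ^(−3) = θ^(−5) on θ ≥ max(2.9, 4.72) = 4.72.
This density is strictly decreasing in θ, so the posterior mode lies at the lower boundary of the support.

θ̂_MAP = 4.72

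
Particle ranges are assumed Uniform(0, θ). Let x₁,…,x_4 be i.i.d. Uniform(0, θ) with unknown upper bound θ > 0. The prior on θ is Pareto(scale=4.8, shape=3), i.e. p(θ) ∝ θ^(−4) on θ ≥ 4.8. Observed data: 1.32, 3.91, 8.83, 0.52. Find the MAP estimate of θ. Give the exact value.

θ̂_MAP = 8.83

The Uniform(0, θ) likelihood is θ^(−n) for θ ≥ max(xᵢ), zero otherwise. Here max(xᵢ) = 8.83.
Posterior ∝ θ^(−4) · θ^(−4) = θ^(−8) on θ ≥ max(4.8, 8.83) = 8.83.
This density is strictly decreasing in θ, so the posterior mode lies at the lower boundary of the support.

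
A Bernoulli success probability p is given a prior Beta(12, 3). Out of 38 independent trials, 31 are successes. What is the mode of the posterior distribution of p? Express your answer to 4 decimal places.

Prior: Beta(12, 3).
Data: 31 successes in 38 trials. The binomial likelihood contributes p^31(1−p)^7, so the posterior is Beta(12+31, 3+7) = Beta(43, 10).
For Beta(a, b) with a, b > 1 the mode is (a−1)/(a+b−2) = 42/51 ≈ 0.8235.

p̂_MAP = 0.8235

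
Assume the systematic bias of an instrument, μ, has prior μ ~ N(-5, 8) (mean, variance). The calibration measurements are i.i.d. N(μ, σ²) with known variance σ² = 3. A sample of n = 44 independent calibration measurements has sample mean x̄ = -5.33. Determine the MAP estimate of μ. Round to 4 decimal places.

n = 44, x̄ = -5.33.
For a Normal prior and Normal likelihood with known variance, the posterior is Normal; its mode equals its mean, the precision-weighted average.
Prior precision 1/σ₀² = 1/8 = 0.125; data precision n/σ² = 44/3.
μ̂ = (0.125·(-5) + (44/3)·(-5.33)) / (0.125 + 44/3) = (-47279/600)/(355/24) = -47279/8875 ≈ -5.3272.

μ̂_MAP = -5.3272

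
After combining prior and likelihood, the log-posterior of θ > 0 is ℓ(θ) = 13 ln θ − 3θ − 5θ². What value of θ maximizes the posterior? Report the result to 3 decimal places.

ℓ'(θ) = 13/θ − 3 − 10θ. Setting this to zero and multiplying by θ: 10θ² + 3θ − 13 = 0.
θ = (−3 + √(3² + 4·10·13)) / (2·10) = (−3 + √529) / 20 = (−3 + 23)/20 = 1.
ℓ''(θ) = −13/θ² − 10 < 0, confirming a maximum.

θ̂_MAP = 1.000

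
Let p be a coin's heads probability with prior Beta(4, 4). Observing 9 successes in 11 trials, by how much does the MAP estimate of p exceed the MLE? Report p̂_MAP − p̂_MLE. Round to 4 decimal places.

Posterior is Beta(13, 6); MAP = (13−1)/(19−2) = 12/17 ≈ 0.70588.
MLE ignores the prior: p̂_MLE = k/n = 9/11 ≈ 0.81818.
Difference = 12/17 − 9/11 = -21/187 ≈ -0.1123.

MAP − MLE = -0.1123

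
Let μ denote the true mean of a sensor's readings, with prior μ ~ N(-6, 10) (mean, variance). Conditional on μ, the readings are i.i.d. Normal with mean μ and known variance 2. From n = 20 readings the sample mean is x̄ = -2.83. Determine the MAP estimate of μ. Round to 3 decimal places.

n = 20, x̄ = -2.83.
For a Normal prior and Normal likelihood with known variance, the posterior is Normal; its mode equals its mean, the precision-weighted average.
Prior precision 1/σ₀² = 1/10 = 0.1; data precision n/σ² = 20/2 = 10.
μ̂ = (0.1·(-6) + 10·(-2.83)) / (0.1 + 10) = (-28.9)/10.1 = -289/101 ≈ -2.861.

μ̂_MAP = -2.861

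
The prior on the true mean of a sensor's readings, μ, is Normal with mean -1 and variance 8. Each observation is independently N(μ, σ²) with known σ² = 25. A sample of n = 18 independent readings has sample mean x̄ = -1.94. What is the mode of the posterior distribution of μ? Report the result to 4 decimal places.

n = 18, x̄ = -1.94.
For a Normal prior and Normal likelihood with known variance, the posterior is Normal; its mode equals its mean, the precision-weighted average.
Prior precision 1/σ₀² = 1/8 = 0.125; data precision n/σ² = 18/25 = 0.72.
μ̂ = (0.125·(-1) + 0.72·(-1.94)) / (0.125 + 0.72) = (-1.5218)/0.845 = -7609/4225 ≈ -1.8009.

μ̂_MAP = -1.8009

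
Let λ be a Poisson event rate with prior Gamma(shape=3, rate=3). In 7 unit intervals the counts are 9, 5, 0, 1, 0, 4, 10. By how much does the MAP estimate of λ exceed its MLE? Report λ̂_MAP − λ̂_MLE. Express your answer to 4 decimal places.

Σxᵢ = 29. Posterior is Gamma(32, 10); MAP = (32−1)/10 = 31/10 ≈ 3.10000.
MLE = x̄ = 29/7 ≈ 4.14286.
Difference = 31/10 − 29/7 = -73/70 ≈ -1.0429.

MAP − MLE = -1.0429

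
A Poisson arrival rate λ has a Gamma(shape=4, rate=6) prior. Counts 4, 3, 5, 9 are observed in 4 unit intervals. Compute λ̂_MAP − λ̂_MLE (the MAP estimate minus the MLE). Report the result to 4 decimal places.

Σxᵢ = 21. Posterior is Gamma(25, 10); MAP = (25−1)/10 = 24/10 ≈ 2.40000.
MLE = x̄ = 21/4 ≈ 5.25000.
Difference = 24/10 − 21/4 = -57/20 ≈ -2.8500.

MAP − MLE = -2.8500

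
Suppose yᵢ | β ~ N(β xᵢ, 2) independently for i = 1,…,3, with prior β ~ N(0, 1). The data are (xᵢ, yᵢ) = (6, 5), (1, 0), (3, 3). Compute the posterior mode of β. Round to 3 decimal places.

β̂_MAP = 0.813

log p(β | y) = −Σ(yᵢ − βxᵢ)²/(2·2) − β²/(2·1) + const.
Setting the derivative to zero: Σxᵢ(yᵢ − βxᵢ)/2 − β/1 = 0, so β = Σxᵢyᵢ / (Σxᵢ² + σ²/τ²).
Σxᵢyᵢ = 6·5 + 1·0 + 3·3 = 39; Σxᵢ² = 46; σ²/τ² = 2.
β̂_MAP = 39 / (46 + 2) = 39/48 ≈ 0.813.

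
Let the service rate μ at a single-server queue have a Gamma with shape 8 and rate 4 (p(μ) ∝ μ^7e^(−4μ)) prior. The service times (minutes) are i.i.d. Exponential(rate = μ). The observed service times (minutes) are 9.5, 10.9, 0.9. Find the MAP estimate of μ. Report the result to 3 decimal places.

μ̂_MAP = 0.395

The Exponential(rate=μ) likelihood is ∝ μ^n e^(−μΣtᵢ). Here n = 3 and Σtᵢ = 9.5 + 10.9 + 0.9 = 21.3.
Posterior ∝ μ^7e^(−4μ) · μ^3e^(−21.3μ) = μ^10e^(−25.3μ), i.e. Gamma(11, 25.3).
Mode = (a−1)/b = 10/25.3 ≈ 0.395.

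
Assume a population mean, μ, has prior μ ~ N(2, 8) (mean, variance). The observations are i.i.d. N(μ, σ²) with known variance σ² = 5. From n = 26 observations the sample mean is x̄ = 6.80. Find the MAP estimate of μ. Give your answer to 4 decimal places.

μ̂_MAP = 6.6873

n = 26, x̄ = 6.80.
For a Normal prior and Normal likelihood with known variance, the posterior is Normal; its mode equals its mean, the precision-weighted average.
Prior precision 1/σ₀² = 1/8 = 0.125; data precision n/σ² = 26/5 = 5.2.
μ̂ = (0.125·2 + 5.2·6.8) / (0.125 + 5.2) = 35.61/5.325 = 2374/355 ≈ 6.6873.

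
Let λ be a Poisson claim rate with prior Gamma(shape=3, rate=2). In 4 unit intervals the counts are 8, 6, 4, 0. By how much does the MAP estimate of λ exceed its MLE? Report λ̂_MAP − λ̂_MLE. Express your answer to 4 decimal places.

MAP − MLE = -1.1667

Σxᵢ = 18. Posterior is Gamma(21, 6); MAP = (21−1)/6 = 20/6 ≈ 3.33333.
MLE = x̄ = 18/4 ≈ 4.50000.
Difference = 20/6 − 18/4 = -7/6 ≈ -1.1667.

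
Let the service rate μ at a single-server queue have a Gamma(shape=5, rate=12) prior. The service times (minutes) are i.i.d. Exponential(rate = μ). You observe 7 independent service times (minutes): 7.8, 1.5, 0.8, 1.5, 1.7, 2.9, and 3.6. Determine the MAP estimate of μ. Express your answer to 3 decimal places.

The Exponential(rate=μ) likelihood is ∝ μ^n e^(−μΣtᵢ). Here n = 7 and Σtᵢ = 7.8 + 1.5 + 0.8 + 1.5 + 1.7 + 2.9 + 3.6 = 19.8.
Posterior ∝ μ^4e^(−12μ) · μ^7e^(−19.8μ) = μ^11e^(−31.8μ), i.e. Gamma(12, 31.8).
Mode = (a−1)/b = 11/31.8 ≈ 0.346.

μ̂_MAP = 0.346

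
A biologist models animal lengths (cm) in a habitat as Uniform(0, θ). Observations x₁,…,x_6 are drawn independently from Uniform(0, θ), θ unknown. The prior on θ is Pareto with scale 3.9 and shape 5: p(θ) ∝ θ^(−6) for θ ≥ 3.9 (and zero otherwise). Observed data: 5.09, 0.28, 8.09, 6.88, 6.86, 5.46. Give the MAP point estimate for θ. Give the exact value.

θ̂_MAP = 8.09

The Uniform(0, θ) likelihood is θ^(−n) for θ ≥ max(xᵢ), zero otherwise. Here max(xᵢ) = 8.09.
Posterior ∝ θ^(−6) · θ^(−6) = θ^(−12) on θ ≥ max(3.9, 8.09) = 8.09.
This density is strictly decreasing in θ, so the posterior mode lies at the lower boundary of the support.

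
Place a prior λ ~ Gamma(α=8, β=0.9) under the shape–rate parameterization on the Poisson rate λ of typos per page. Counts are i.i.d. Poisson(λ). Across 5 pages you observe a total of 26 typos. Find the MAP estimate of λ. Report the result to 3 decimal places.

Σxᵢ = 26, n = 5.
Posterior ∝ λ^7e^(−0.9λ) · λ^26e^(−5λ) = λ^33e^(−5.9λ), i.e. Gamma(shape=34, rate=5.9).
The mode of a Gamma(a, b) with a ≥ 1 (shape–rate) is (a−1)/b = 33/5.9 ≈ 5.593.

λ̂_MAP = 5.593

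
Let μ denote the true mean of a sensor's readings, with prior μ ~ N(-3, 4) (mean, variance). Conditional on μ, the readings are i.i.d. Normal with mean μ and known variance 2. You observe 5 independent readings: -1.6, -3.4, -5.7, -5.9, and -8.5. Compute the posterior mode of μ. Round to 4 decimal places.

μ̂_MAP = -4.8364

n = 5; x̄ = ((-1.6) + (-3.4) + (-5.7) + (-5.9) + (-8.5))/5 = -25.1/5 = -5.02.
For a Normal prior and Normal likelihood with known variance, the posterior is Normal; its mode equals its mean, the precision-weighted average.
Prior precision 1/σ₀² = 1/4 = 0.25; data precision n/σ² = 5/2 = 2.5.
μ̂ = (0.25·(-3) + 2.5·(-5.02)) / (0.25 + 2.5) = (-13.3)/2.75 = -266/55 ≈ -4.8364.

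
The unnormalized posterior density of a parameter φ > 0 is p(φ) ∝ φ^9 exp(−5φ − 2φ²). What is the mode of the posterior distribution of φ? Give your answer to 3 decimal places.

ℓ'(φ) = 9/φ − 5 − 4φ. Setting this to zero and multiplying by φ: 4φ² + 5φ − 9 = 0.
φ = (−5 + √(5² + 4·4·9)) / (2·4) = (−5 + √169) / 8 = (−5 + 13)/8 = 1.
ℓ''(φ) = −9/φ² − 4 < 0, confirming a maximum.

φ̂_MAP = 1.000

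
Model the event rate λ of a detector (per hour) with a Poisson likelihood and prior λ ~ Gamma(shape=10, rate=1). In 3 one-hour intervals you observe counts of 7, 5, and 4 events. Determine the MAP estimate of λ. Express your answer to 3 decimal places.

λ̂_MAP = 6.250

Σxᵢ = 7+5+4 = 16, with n = 3.
Posterior ∝ λ^9e^(−1λ) · λ^16e^(−3λ) = λ^25e^(−4λ), i.e. Gamma(shape=26, rate=4).
The mode of a Gamma(a, b) with a ≥ 1 (shape–rate) is (a−1)/b = 25/4 ≈ 6.250.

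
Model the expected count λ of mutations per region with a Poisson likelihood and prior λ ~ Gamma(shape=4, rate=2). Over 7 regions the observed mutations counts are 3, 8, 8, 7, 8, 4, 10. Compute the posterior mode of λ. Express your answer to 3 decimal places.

λ̂_MAP = 5.667

Σxᵢ = 3+8+8+7+8+4+10 = 48, with n = 7.
Posterior ∝ λ^3e^(−2λ) · λ^48e^(−7λ) = λ^51e^(−9λ), i.e. Gamma(shape=52, rate=9).
The mode of a Gamma(a, b) with a ≥ 1 (shape–rate) is (a−1)/b = 51/9 ≈ 5.667.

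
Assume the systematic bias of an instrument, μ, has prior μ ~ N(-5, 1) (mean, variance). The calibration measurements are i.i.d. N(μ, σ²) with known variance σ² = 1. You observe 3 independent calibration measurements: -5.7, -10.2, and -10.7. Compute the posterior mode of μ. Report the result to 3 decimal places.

n = 3; x̄ = ((-5.7) + (-10.2) + (-10.7))/3 = -26.6/3 = -133/15 ≈ -8.8667.
For a Normal prior and Normal likelihood with known variance, the posterior is Normal; its mode equals its mean, the precision-weighted average.
Prior precision 1/σ₀² = 1/1 = 1; data precision n/σ² = 3/1 = 3.
μ̂ = (1·(-5) + 3·(-133/15)) / (1 + 3) = (-31.6)/4 = -7.900.

μ̂_MAP = -7.900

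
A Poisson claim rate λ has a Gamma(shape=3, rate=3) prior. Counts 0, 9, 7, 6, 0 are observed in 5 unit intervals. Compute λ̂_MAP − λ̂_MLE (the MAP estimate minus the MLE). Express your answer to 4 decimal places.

Σxᵢ = 22. Posterior is Gamma(25, 8); MAP = (25−1)/8 = 24/8 ≈ 3.00000.
MLE = x̄ = 22/5 ≈ 4.40000.
Difference = 24/8 − 22/5 = -7/5 ≈ -1.4000.

MAP − MLE = -1.4000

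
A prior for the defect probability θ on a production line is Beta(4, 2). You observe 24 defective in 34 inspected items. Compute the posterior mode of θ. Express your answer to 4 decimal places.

θ̂_MAP = 0.7105

Prior: Beta(4, 2).
Data: 24 successes in 34 trials. The binomial likelihood contributes θ^24(1−θ)^10, so the posterior is Beta(4+24, 2+10) = Beta(28, 12).
For Beta(a, b) with a, b > 1 the mode is (a−1)/(a+b−2) = 27/38 ≈ 0.7105.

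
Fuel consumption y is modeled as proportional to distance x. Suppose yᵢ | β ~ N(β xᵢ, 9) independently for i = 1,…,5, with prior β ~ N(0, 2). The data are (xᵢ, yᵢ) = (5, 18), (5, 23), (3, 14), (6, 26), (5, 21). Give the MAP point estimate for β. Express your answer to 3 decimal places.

β̂_MAP = 4.080

log p(β | y) = −Σ(yᵢ − βxᵢ)²/(2·9) − β²/(2·2) + const.
Setting the derivative to zero: Σxᵢ(yᵢ − βxᵢ)/9 − β/2 = 0, so β = Σxᵢyᵢ / (Σxᵢ² + σ²/τ²).
Σxᵢyᵢ = 5·18 + 5·23 + 3·14 + 6·26 + 5·21 = 508; Σxᵢ² = 120; σ²/τ² = 4.5.
β̂_MAP = 508 / (120 + 4.5) = 508/124.5 ≈ 4.080.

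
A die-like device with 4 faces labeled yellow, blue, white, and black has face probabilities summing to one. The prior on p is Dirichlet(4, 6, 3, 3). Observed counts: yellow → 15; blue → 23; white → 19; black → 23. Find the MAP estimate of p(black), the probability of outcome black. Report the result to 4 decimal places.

MAP estimate of p(black) = 0.2717

The posterior is Dirichlet(αᵢ + nᵢ) = Dirichlet(19, 29, 22, 26).
For a Dirichlet(a₁,…,a_K) with all aᵢ > 1, the mode has j-th component (aⱼ − 1)/(Σaᵢ − K).
Here Σaᵢ = 96 and K = 4, so p(black) = (26 − 1)/(96 − 4) = 25/92 ≈ 0.2717.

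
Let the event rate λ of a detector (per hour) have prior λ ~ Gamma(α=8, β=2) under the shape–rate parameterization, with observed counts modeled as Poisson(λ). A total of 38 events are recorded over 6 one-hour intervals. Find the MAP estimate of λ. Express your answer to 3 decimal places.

λ̂_MAP = 5.625

Σxᵢ = 38, n = 6.
Posterior ∝ λ^7e^(−2λ) · λ^38e^(−6λ) = λ^45e^(−8λ), i.e. Gamma(shape=46, rate=8).
The mode of a Gamma(a, b) with a ≥ 1 (shape–rate) is (a−1)/b = 45/8 ≈ 5.625.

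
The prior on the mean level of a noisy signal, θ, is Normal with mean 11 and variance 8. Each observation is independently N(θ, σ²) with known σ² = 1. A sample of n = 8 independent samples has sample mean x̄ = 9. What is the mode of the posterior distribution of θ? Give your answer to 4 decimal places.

θ̂_MAP = 9.0308

n = 8, x̄ = 9.
For a Normal prior and Normal likelihood with known variance, the posterior is Normal; its mode equals its mean, the precision-weighted average.
Prior precision 1/σ₀² = 1/8 = 0.125; data precision n/σ² = 8/1 = 8.
θ̂ = (0.125·11 + 8·9) / (0.125 + 8) = 73.375/8.125 = 587/65 ≈ 9.0308.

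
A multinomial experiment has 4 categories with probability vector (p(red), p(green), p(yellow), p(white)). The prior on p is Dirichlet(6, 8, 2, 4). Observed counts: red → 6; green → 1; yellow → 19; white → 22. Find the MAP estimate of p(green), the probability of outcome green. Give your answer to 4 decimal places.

MAP estimate of p(green) = 0.1250

The posterior is Dirichlet(αᵢ + nᵢ) = Dirichlet(12, 9, 21, 26).
For a Dirichlet(a₁,…,a_K) with all aᵢ > 1, the mode has j-th component (aⱼ − 1)/(Σaᵢ − K).
Here Σaᵢ = 68 and K = 4, so p(green) = (9 − 1)/(68 − 4) = 8/64 ≈ 0.1250.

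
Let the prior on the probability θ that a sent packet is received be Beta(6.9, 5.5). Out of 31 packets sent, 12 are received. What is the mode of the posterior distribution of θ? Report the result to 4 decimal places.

θ̂_MAP = 0.4324

Prior: Beta(6.9, 5.5).
Data: 12 successes in 31 trials. The binomial likelihood contributes θ^12(1−θ)^19, so the posterior is Beta(6.9+12, 5.5+19) = Beta(18.9, 24.5).
For Beta(a, b) with a, b > 1 the mode is (a−1)/(a+b−2) = 17.9/41.4 ≈ 0.4324.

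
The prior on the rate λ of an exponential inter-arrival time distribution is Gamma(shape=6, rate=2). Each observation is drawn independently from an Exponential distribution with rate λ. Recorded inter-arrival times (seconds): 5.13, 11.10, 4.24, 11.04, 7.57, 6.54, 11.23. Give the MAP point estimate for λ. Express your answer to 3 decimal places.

λ̂_MAP = 0.204

The Exponential(rate=λ) likelihood is ∝ λ^n e^(−λΣtᵢ). Here n = 7 and Σtᵢ = 5.13 + 11.10 + 4.24 + 11.04 + 7.57 + 6.54 + 11.23 = 56.85.
Posterior ∝ λ^5e^(−2λ) · λ^7e^(−56.85λ) = λ^12e^(−58.85λ), i.e. Gamma(13, 58.85).
Mode = (a−1)/b = 12/58.85 ≈ 0.204.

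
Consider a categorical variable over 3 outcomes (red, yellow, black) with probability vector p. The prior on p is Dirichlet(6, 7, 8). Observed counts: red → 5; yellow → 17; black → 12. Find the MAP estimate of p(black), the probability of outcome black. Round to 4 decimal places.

MAP estimate of p(black) = 0.3654

The posterior is Dirichlet(αᵢ + nᵢ) = Dirichlet(11, 24, 20).
For a Dirichlet(a₁,…,a_K) with all aᵢ > 1, the mode has j-th component (aⱼ − 1)/(Σaᵢ − K).
Here Σaᵢ = 55 and K = 3, so p(black) = (20 − 1)/(55 − 3) = 19/52 ≈ 0.3654.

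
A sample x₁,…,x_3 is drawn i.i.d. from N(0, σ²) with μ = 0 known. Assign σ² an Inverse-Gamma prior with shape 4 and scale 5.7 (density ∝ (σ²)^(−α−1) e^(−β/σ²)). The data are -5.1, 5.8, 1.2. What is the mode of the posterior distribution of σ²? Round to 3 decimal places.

Sum of squared deviations about the known mean: SS = (-5.1−0)² + (5.8−0)² + (1.2−0)² = 61.09.
The Normal likelihood contributes (σ²)^(−n/2) exp(−SS/(2σ²)), so the posterior is Inverse-Gamma(α + n/2, β + SS/2) = Inverse-Gamma(5.5, 36.245).
The mode of Inverse-Gamma(a, b) is b/(a+1) = 36.245/6.5 ≈ 5.576.

σ̂²_MAP = 5.576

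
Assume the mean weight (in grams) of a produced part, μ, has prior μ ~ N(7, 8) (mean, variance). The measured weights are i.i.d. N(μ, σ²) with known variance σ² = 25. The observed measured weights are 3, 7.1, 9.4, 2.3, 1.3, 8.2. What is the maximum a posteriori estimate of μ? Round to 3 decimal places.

n = 6; x̄ = (3 + 7.1 + 9.4 + 2.3 + 1.3 + 8.2)/6 = 31.3/6 = 313/60 ≈ 5.2167.
For a Normal prior and Normal likelihood with known variance, the posterior is Normal; its mode equals its mean, the precision-weighted average.
Prior precision 1/σ₀² = 1/8 = 0.125; data precision n/σ² = 6/25 = 0.24.
μ̂ = (0.125·7 + 0.24·(313/60)) / (0.125 + 0.24) = 2.127/0.365 = 2127/365 ≈ 5.827.

μ̂_MAP = 5.827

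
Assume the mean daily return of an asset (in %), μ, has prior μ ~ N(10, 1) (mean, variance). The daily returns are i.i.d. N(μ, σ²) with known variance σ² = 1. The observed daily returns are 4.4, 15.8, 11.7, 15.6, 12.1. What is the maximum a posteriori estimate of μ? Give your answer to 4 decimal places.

n = 5; x̄ = (4.4 + 15.8 + 11.7 + 15.6 + 12.1)/5 = 59.6/5 = 11.92.
For a Normal prior and Normal likelihood with known variance, the posterior is Normal; its mode equals its mean, the precision-weighted average.
Prior precision 1/σ₀² = 1/1 = 1; data precision n/σ² = 5/1 = 5.
μ̂ = (1·10 + 5·11.92) / (1 + 5) = 69.6/6 = 11.6000.

μ̂_MAP = 11.6000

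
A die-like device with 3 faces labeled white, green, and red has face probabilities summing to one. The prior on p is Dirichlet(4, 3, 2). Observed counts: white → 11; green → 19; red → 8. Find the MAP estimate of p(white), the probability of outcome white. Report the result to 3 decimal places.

The posterior is Dirichlet(αᵢ + nᵢ) = Dirichlet(15, 22, 10).
For a Dirichlet(a₁,…,a_K) with all aᵢ > 1, the mode has j-th component (aⱼ − 1)/(Σaᵢ − K).
Here Σaᵢ = 47 and K = 3, so p(white) = (15 − 1)/(47 − 3) = 14/44 ≈ 0.318.

MAP estimate of p(white) = 0.318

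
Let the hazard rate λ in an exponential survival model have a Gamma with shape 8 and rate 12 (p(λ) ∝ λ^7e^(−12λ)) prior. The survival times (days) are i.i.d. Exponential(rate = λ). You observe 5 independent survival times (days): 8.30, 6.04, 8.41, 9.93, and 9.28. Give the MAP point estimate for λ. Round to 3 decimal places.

λ̂_MAP = 0.222

The Exponential(rate=λ) likelihood is ∝ λ^n e^(−λΣtᵢ). Here n = 5 and Σtᵢ = 8.30 + 6.04 + 8.41 + 9.93 + 9.28 = 41.96.
Posterior ∝ λ^7e^(−12λ) · λ^5e^(−41.96λ) = λ^12e^(−53.96λ), i.e. Gamma(13, 53.96).
Mode = (a−1)/b = 12/53.96 ≈ 0.222.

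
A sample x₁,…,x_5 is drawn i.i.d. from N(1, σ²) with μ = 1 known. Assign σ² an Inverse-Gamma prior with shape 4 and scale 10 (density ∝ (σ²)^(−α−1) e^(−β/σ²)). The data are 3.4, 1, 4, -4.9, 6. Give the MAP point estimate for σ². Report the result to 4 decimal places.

σ̂²_MAP = 6.3047

Sum of squared deviations about the known mean: SS = (3.4−1)² + (1−1)² + (4−1)² + (-4.9−1)² + (6−1)² = 74.57.
The Normal likelihood contributes (σ²)^(−n/2) exp(−SS/(2σ²)), so the posterior is Inverse-Gamma(α + n/2, β + SS/2) = Inverse-Gamma(6.5, 47.285).
The mode of Inverse-Gamma(a, b) is b/(a+1) = 47.285/7.5 ≈ 6.3047.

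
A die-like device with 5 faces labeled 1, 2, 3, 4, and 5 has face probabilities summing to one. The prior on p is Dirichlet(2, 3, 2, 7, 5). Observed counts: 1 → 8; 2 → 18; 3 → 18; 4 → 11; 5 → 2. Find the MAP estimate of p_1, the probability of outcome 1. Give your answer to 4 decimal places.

The posterior is Dirichlet(αᵢ + nᵢ) = Dirichlet(10, 21, 20, 18, 7).
For a Dirichlet(a₁,…,a_K) with all aᵢ > 1, the mode has j-th component (aⱼ − 1)/(Σaᵢ − K).
Here Σaᵢ = 76 and K = 5, so p_1 = (10 − 1)/(76 − 5) = 9/71 ≈ 0.1268.

MAP estimate: 0.1268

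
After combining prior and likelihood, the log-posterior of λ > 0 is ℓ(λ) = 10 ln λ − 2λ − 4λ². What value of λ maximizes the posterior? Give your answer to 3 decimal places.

λ̂_MAP = 1.000

ℓ'(λ) = 10/λ − 2 − 8λ. Setting this to zero and multiplying by λ: 8λ² + 2λ − 10 = 0.
λ = (−2 + √(2² + 4·8·10)) / (2·8) = (−2 + √324) / 16 = (−2 + 18)/16 = 1.
ℓ''(λ) = −10/λ² − 8 < 0, confirming a maximum.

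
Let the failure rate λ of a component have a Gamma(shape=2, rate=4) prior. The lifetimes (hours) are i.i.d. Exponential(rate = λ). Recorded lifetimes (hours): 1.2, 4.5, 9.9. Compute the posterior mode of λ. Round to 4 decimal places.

The Exponential(rate=λ) likelihood is ∝ λ^n e^(−λΣtᵢ). Here n = 3 and Σtᵢ = 1.2 + 4.5 + 9.9 = 15.6.
Posterior ∝ λe^(−4λ) · λ^3e^(−15.6λ) = λ^4e^(−19.6λ), i.e. Gamma(5, 19.6).
Mode = (a−1)/b = 4/19.6 ≈ 0.2041.

λ̂_MAP = 0.2041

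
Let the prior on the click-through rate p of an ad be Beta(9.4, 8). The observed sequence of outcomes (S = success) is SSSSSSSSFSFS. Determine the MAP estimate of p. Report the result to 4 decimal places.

p̂_MAP = 0.6715

Prior: Beta(9.4, 8).
Data: 10 successes in 12 trials (from the sequence). The binomial likelihood contributes p^10(1−p)^2, so the posterior is Beta(9.4+10, 8+2) = Beta(19.4, 10).
For Beta(a, b) with a, b > 1 the mode is (a−1)/(a+b−2) = 18.4/27.4 ≈ 0.6715.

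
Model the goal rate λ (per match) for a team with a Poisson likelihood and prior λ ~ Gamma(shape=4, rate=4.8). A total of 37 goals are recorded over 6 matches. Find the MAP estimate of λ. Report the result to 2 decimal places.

λ̂_MAP = 3.70

Σxᵢ = 37, n = 6.
Posterior ∝ λ^3e^(−4.8λ) · λ^37e^(−6λ) = λ^40e^(−10.8λ), i.e. Gamma(shape=41, rate=10.8).
The mode of a Gamma(a, b) with a ≥ 1 (shape–rate) is (a−1)/b = 40/10.8 ≈ 3.70.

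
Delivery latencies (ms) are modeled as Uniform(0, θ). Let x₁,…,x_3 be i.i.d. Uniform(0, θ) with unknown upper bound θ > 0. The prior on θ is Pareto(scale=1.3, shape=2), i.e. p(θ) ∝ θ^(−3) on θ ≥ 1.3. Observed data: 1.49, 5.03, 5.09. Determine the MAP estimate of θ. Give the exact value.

The Uniform(0, θ) likelihood is θ^(−n) for θ ≥ max(xᵢ), zero otherwise. Here max(xᵢ) = 5.09.
Posterior ∝ θ^(−3) · θ^(−3) = θ^(−6) on θ ≥ max(1.3, 5.09) = 5.09.
This density is strictly decreasing in θ, so the posterior mode lies at the lower boundary of the support.

θ̂_MAP = 5.09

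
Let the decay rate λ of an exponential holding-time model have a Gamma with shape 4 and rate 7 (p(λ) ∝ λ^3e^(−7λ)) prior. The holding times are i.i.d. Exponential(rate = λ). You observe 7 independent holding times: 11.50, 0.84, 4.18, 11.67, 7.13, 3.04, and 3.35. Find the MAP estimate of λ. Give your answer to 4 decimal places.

The Exponential(rate=λ) likelihood is ∝ λ^n e^(−λΣtᵢ). Here n = 7 and Σtᵢ = 11.50 + 0.84 + 4.18 + 11.67 + 7.13 + 3.04 + 3.35 = 41.71.
Posterior ∝ λ^3e^(−7λ) · λ^7e^(−41.71λ) = λ^10e^(−48.71λ), i.e. Gamma(11, 48.71).
Mode = (a−1)/b = 10/48.71 ≈ 0.2053.

λ̂_MAP = 0.2053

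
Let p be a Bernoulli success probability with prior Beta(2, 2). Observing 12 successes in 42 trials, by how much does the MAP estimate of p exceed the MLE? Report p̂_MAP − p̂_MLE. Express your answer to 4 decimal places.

MAP − MLE = 0.0097

Posterior is Beta(14, 32); MAP = (14−1)/(46−2) = 13/44 ≈ 0.29545.
MLE ignores the prior: p̂_MLE = k/n = 12/42 ≈ 0.28571.
Difference = 13/44 − 12/42 = 3/308 ≈ 0.0097.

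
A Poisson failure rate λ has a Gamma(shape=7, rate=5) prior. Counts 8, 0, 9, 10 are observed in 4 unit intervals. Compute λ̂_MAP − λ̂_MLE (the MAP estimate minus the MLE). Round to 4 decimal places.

MAP − MLE = -3.0833

Σxᵢ = 27. Posterior is Gamma(34, 9); MAP = (34−1)/9 = 33/9 ≈ 3.66667.
MLE = x̄ = 27/4 ≈ 6.75000.
Difference = 33/9 − 27/4 = -37/12 ≈ -3.0833.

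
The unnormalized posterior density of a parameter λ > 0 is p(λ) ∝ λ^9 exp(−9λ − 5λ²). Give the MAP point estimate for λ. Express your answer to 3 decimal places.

ℓ'(λ) = 9/λ − 9 − 10λ. Setting this to zero and multiplying by λ: 10λ² + 9λ − 9 = 0.
λ = (−9 + √(9² + 4·10·9)) / (2·10) = (−9 + √441) / 20 = (−9 + 21)/20 = 3/5.
ℓ''(λ) = −9/λ² − 10 < 0, confirming a maximum.

λ̂_MAP = 0.600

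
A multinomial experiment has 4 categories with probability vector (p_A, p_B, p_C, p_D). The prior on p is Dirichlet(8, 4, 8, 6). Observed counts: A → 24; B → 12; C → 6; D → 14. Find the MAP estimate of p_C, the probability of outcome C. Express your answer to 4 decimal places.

The posterior is Dirichlet(αᵢ + nᵢ) = Dirichlet(32, 16, 14, 20).
For a Dirichlet(a₁,…,a_K) with all aᵢ > 1, the mode has j-th component (aⱼ − 1)/(Σaᵢ − K).
Here Σaᵢ = 82 and K = 4, so p_C = (14 − 1)/(82 − 4) = 13/78 ≈ 0.1667.

MAP estimate of p_C = 0.1667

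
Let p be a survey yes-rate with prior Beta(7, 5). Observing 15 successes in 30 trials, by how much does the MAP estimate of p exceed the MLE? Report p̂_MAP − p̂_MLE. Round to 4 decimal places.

Posterior is Beta(22, 20); MAP = (22−1)/(42−2) = 21/40 ≈ 0.52500.
MLE ignores the prior: p̂_MLE = k/n = 15/30 ≈ 0.50000.
Difference = 21/40 − 15/30 = 1/40 ≈ 0.0250.

MAP − MLE = 0.0250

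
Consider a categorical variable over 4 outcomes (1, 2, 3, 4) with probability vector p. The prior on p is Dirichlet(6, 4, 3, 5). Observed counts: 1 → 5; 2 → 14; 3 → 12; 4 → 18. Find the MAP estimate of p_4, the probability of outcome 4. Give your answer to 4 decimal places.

The posterior is Dirichlet(αᵢ + nᵢ) = Dirichlet(11, 18, 15, 23).
For a Dirichlet(a₁,…,a_K) with all aᵢ > 1, the mode has j-th component (aⱼ − 1)/(Σaᵢ − K).
Here Σaᵢ = 67 and K = 4, so p_4 = (23 − 1)/(67 − 4) = 22/63 ≈ 0.3492.

MAP estimate: 0.3492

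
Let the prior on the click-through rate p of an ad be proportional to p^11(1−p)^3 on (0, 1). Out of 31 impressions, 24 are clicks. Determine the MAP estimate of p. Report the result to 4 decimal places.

The prior density ∝ p^11(1−p)^3 is the kernel of Beta(12, 4).
Data: 24 successes in 31 trials. The binomial likelihood contributes p^24(1−p)^7, so the posterior is Beta(12+24, 4+7) = Beta(36, 11).
For Beta(a, b) with a, b > 1 the mode is (a−1)/(a+b−2) = 35/45 ≈ 0.7778.

p̂_MAP = 0.7778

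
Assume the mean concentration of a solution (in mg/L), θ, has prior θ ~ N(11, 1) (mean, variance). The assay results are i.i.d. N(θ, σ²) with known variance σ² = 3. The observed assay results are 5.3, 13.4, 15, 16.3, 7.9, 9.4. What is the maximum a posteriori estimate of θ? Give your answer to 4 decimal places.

n = 6; x̄ = (5.3 + 13.4 + 15 + 16.3 + 7.9 + 9.4)/6 = 67.3/6 = 673/60 ≈ 11.2167.
For a Normal prior and Normal likelihood with known variance, the posterior is Normal; its mode equals its mean, the precision-weighted average.
Prior precision 1/σ₀² = 1/1 = 1; data precision n/σ² = 6/3 = 2.
θ̂ = (1·11 + 2·(673/60)) / (1 + 2) = (1003/30)/3 = 1003/90 ≈ 11.1444.

θ̂_MAP = 11.1444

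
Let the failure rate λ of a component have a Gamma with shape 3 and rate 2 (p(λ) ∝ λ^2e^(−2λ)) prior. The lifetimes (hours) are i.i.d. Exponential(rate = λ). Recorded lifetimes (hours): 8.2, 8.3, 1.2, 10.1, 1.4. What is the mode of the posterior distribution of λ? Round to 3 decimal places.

The Exponential(rate=λ) likelihood is ∝ λ^n e^(−λΣtᵢ). Here n = 5 and Σtᵢ = 8.2 + 8.3 + 1.2 + 10.1 + 1.4 = 29.2.
Posterior ∝ λ^2e^(−2λ) · λ^5e^(−29.2λ) = λ^7e^(−31.2λ), i.e. Gamma(8, 31.2).
Mode = (a−1)/b = 7/31.2 ≈ 0.224.

λ̂_MAP = 0.224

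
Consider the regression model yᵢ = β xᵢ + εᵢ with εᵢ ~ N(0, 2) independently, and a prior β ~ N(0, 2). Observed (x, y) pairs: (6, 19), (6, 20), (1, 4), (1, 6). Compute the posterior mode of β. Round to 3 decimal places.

β̂_MAP = 3.253

log p(β | y) = −Σ(yᵢ − βxᵢ)²/(2·2) − β²/(2·2) + const.
Setting the derivative to zero: Σxᵢ(yᵢ − βxᵢ)/2 − β/2 = 0, so β = Σxᵢyᵢ / (Σxᵢ² + σ²/τ²).
Σxᵢyᵢ = 6·19 + 6·20 + 1·4 + 1·6 = 244; Σxᵢ² = 74; σ²/τ² = 1.
β̂_MAP = 244 / (74 + 1) = 244/75 ≈ 3.253.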